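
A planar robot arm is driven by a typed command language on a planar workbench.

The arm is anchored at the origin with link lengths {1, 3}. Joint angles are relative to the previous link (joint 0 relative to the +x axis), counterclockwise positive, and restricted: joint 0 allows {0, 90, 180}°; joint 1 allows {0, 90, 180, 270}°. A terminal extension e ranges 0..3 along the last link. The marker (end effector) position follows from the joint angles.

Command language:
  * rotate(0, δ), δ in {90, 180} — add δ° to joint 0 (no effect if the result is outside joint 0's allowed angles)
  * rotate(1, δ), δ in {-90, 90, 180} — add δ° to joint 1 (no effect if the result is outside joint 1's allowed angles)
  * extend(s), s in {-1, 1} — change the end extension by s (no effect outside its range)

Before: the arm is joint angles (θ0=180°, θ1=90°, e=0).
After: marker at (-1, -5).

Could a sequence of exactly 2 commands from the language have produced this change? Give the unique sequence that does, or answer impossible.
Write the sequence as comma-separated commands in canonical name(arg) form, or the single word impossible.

t0: joint angles (θ0=180°, θ1=90°, e=0)
step 1 (extend(1)): joint angles (θ0=180°, θ1=90°, e=1)
step 2 (extend(1)): joint angles (θ0=180°, θ1=90°, e=2)
uniquely the one of 49 2-step routes that fits.

extend(1), extend(1)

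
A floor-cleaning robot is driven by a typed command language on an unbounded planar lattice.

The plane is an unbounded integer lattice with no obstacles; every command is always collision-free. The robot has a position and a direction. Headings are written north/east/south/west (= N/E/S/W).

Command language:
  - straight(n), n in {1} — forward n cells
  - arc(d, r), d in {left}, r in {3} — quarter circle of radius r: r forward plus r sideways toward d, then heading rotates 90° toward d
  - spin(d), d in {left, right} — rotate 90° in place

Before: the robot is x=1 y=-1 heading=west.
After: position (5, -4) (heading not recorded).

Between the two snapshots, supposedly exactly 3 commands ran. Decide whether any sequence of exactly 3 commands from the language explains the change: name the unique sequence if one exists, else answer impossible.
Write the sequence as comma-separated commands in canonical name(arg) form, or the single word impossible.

spin(left), arc(left, 3), straight(1)

key: running straight(1) before spin(left) would end elsewhere — order is forced
start: x=1 y=-1 heading=west
step 1 (spin(left)): x=1 y=-1 heading=south
step 2 (arc(left, 3)): x=4 y=-4 heading=east
step 3 (straight(1)): x=5 y=-4 heading=east
all 64 alternatives checked — unique.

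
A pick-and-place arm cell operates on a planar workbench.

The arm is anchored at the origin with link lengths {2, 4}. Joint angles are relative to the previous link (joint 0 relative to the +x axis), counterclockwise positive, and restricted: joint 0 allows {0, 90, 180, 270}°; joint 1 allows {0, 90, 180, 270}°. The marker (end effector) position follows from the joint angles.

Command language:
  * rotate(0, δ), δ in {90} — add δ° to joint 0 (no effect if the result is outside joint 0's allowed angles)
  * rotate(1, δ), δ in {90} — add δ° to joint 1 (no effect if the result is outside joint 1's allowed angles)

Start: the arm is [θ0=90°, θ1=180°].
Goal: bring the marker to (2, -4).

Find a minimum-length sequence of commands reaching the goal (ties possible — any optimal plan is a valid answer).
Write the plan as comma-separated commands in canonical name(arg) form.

start: [θ0=90°, θ1=180°]
step 1 (rotate(1, 90)): [θ0=90°, θ1=270°]
step 2 (rotate(0, 90)): [θ0=180°, θ1=270°]
step 3 (rotate(0, 90)): [θ0=270°, θ1=270°]
step 4 (rotate(0, 90)): [θ0=0°, θ1=270°]
shorter routes all fall short; 4 is best.

rotate(1, 90), rotate(0, 90), rotate(0, 90), rotate(0, 90)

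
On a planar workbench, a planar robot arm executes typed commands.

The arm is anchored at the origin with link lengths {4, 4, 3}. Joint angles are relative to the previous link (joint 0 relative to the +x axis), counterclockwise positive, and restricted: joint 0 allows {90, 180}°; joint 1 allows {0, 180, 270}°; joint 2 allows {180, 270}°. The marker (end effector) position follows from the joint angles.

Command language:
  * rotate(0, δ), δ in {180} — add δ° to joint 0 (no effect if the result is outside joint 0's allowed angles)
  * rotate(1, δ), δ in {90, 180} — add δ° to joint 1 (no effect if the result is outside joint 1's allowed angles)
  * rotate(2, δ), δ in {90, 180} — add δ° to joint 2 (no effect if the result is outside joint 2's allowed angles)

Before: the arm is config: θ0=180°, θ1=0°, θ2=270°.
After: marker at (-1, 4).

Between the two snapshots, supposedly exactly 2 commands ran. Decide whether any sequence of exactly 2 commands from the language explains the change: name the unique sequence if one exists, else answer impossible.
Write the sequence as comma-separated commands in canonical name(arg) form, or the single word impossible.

key: order matters: swapping rotate(1, 180) and rotate(1, 90) lands elsewhere
t0: config: θ0=180°, θ1=0°, θ2=270°
step 1 (rotate(1, 180)): config: θ0=180°, θ1=180°, θ2=270°
step 2 (rotate(1, 90)): config: θ0=180°, θ1=270°, θ2=270°
uniquely the one of 25 2-step routes that fits.

rotate(1, 180), rotate(1, 90)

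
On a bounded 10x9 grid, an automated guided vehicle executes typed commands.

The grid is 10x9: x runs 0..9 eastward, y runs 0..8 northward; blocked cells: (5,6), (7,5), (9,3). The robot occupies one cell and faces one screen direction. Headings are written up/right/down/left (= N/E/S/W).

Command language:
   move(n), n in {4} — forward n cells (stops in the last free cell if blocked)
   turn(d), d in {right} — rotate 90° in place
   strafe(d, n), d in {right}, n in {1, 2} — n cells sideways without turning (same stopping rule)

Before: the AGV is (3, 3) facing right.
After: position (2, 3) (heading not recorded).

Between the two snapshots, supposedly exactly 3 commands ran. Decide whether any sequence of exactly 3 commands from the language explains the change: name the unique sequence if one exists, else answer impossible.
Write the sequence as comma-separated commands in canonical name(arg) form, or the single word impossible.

turn(right), strafe(right, 1), turn(right)

from: (3, 3) facing right
1. turn(right) → (3, 3) facing down
2. strafe(right, 1) → (2, 3) facing down
3. turn(right) → (2, 3) facing left
no other 3-command option fits: unique.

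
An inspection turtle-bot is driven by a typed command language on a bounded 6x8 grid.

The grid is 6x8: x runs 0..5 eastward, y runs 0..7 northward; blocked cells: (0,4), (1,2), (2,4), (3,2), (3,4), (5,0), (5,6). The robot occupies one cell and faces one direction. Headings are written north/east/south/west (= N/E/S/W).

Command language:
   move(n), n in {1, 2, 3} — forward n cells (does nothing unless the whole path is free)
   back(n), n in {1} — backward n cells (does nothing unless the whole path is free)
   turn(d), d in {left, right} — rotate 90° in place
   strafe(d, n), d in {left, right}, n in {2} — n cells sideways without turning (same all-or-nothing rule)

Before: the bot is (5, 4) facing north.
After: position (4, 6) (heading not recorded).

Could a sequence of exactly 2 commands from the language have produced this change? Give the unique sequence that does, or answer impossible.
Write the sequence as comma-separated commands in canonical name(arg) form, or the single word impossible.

impossible

all 64 sequences checked — none match.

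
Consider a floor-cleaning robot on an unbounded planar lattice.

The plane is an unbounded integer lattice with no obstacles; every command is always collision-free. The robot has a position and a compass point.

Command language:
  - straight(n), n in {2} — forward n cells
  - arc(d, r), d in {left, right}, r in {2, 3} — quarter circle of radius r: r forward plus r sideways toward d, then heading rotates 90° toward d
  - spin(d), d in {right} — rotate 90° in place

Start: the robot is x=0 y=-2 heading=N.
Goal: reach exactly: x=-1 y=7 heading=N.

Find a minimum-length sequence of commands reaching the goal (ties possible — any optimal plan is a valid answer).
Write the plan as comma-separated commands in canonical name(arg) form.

start: x=0 y=-2 heading=N
step 1 (arc(left, 2)): x=-2 y=0 heading=W
step 2 (arc(right, 3)): x=-5 y=3 heading=N
step 3 (arc(right, 2)): x=-3 y=5 heading=E
step 4 (arc(left, 2)): x=-1 y=7 heading=N
shorter routes all fall short; 4 is best.

arc(left, 2), arc(right, 3), arc(right, 2), arc(left, 2)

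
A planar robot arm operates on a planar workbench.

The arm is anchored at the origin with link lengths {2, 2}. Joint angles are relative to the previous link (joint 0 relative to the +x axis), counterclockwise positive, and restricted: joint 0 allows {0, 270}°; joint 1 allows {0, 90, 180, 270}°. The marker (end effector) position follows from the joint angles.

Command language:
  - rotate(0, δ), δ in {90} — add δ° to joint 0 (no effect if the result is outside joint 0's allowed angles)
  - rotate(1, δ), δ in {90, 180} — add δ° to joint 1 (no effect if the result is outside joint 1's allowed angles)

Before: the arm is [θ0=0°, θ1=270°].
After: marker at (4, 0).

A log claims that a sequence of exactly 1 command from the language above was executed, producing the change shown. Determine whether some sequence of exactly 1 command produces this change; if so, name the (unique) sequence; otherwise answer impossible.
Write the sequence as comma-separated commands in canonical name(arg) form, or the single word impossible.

t0: [θ0=0°, θ1=270°]
1. rotate(1, 90) → [θ0=0°, θ1=0°]
uniquely the one of 3 1-step routes that fits.

rotate(1, 90)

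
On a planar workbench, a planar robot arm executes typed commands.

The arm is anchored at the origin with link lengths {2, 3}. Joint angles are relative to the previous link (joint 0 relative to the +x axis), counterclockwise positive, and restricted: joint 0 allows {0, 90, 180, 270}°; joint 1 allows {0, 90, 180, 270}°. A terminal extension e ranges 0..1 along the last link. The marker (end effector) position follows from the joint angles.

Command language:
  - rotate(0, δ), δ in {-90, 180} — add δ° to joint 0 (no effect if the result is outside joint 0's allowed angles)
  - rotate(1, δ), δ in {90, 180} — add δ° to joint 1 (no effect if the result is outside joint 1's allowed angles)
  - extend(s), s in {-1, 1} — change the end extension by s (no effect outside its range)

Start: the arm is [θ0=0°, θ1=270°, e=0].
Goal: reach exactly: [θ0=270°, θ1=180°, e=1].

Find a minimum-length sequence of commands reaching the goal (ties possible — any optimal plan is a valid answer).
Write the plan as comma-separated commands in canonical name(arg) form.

initial: [θ0=0°, θ1=270°, e=0]
t=1 rotate(1, 180) ⇒ [θ0=0°, θ1=90°, e=0]
t=2 rotate(0, -90) ⇒ [θ0=270°, θ1=90°, e=0]
t=3 rotate(1, 90) ⇒ [θ0=270°, θ1=180°, e=0]
t=4 extend(1) ⇒ [θ0=270°, θ1=180°, e=1]
shorter routes all fall short; 4 is best.

rotate(1, 180), rotate(0, -90), rotate(1, 90), extend(1)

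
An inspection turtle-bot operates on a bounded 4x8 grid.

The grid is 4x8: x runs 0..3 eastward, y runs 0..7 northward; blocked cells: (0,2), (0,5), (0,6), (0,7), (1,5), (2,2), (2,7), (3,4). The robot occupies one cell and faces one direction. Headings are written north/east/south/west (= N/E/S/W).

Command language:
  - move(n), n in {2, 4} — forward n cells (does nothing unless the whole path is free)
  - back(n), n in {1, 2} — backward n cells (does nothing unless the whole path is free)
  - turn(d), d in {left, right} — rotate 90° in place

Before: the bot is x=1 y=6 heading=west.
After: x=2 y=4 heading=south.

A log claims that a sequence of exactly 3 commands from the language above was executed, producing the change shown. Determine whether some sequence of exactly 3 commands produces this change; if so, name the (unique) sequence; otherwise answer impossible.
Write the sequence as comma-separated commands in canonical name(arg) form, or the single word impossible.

key: order matters: swapping back(1) and move(2) lands elsewhere
initial: x=1 y=6 heading=west
[1] after back(1): x=2 y=6 heading=west
[2] after turn(left): x=2 y=6 heading=south
[3] after move(2): x=2 y=4 heading=south
all 216 alternatives checked — unique.

back(1), turn(left), move(2)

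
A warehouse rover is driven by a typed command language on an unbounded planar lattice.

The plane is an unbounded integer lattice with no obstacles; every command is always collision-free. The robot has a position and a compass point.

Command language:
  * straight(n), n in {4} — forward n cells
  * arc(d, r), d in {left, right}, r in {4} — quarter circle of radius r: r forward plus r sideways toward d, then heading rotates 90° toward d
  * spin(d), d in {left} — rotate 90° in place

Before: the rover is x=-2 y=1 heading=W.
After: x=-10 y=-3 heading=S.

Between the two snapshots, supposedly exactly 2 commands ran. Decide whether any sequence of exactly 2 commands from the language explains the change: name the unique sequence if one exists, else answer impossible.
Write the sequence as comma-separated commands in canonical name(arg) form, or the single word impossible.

straight(4), arc(left, 4)

key: order matters: swapping straight(4) and arc(left, 4) lands elsewhere
initial: x=-2 y=1 heading=W
t=1 straight(4) ⇒ x=-6 y=1 heading=W
t=2 arc(left, 4) ⇒ x=-10 y=-3 heading=S
no other 2-command option fits: unique.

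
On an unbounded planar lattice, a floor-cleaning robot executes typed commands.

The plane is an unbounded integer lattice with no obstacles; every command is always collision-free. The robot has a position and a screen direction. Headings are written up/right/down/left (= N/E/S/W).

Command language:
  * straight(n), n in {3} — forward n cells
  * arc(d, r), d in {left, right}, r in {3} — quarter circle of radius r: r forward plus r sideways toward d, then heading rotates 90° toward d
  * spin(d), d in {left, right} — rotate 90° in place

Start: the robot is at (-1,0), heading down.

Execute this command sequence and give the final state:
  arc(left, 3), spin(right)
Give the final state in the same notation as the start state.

initial: at (-1,0), heading down
t=1 arc(left, 3) ⇒ at (2,-3), heading right
t=2 spin(right) ⇒ at (2,-3), heading down

at (2,-3), heading down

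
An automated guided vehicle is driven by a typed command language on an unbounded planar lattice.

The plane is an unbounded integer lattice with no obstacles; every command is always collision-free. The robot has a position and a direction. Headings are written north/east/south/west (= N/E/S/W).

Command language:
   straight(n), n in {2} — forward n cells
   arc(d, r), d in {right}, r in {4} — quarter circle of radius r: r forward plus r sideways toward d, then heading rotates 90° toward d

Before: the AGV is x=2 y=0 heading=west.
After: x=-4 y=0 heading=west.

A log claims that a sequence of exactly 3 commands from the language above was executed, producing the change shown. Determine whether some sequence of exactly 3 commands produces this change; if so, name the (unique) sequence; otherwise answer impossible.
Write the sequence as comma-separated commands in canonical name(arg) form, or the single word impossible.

straight(2), straight(2), straight(2)

key: still facing W at the end — nothing in the sequence rotates
t0: x=2 y=0 heading=west
step 1 (straight(2)): x=0 y=0 heading=west
step 2 (straight(2)): x=-2 y=0 heading=west
step 3 (straight(2)): x=-4 y=0 heading=west
no other 3-command option fits: unique.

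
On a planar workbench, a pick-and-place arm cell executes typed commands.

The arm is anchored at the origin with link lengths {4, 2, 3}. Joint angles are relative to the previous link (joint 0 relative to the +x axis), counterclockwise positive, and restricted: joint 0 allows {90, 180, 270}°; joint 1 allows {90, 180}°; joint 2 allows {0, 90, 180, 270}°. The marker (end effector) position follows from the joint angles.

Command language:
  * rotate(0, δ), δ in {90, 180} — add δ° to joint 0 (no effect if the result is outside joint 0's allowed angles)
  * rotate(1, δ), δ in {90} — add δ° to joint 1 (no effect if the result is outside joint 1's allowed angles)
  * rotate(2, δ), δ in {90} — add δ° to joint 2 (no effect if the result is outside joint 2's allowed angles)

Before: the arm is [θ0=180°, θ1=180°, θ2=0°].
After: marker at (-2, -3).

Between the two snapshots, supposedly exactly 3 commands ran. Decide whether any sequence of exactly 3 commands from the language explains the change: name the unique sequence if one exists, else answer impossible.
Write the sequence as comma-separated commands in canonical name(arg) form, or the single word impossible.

rotate(2, 90), rotate(2, 90), rotate(2, 90)

begin: [θ0=180°, θ1=180°, θ2=0°]
step 1 (rotate(2, 90)): [θ0=180°, θ1=180°, θ2=90°]
step 2 (rotate(2, 90)): [θ0=180°, θ1=180°, θ2=180°]
step 3 (rotate(2, 90)): [θ0=180°, θ1=180°, θ2=270°]
no other 3-command option fits: unique.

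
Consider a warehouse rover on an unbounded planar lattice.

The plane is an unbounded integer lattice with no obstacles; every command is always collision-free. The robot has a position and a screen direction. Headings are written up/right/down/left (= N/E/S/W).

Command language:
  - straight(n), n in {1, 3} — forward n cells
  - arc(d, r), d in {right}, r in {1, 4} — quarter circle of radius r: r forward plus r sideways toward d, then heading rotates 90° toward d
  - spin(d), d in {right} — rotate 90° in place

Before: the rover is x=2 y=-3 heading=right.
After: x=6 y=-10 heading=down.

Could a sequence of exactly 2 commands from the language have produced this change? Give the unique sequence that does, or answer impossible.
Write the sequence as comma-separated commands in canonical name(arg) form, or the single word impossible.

key: cell and facing (now S) both changed — the 2 commands mix motion and turning
from: x=2 y=-3 heading=right
t=1 arc(right, 4) ⇒ x=6 y=-7 heading=down
t=2 straight(3) ⇒ x=6 y=-10 heading=down
no rival 2-sequence matches.

arc(right, 4), straight(3)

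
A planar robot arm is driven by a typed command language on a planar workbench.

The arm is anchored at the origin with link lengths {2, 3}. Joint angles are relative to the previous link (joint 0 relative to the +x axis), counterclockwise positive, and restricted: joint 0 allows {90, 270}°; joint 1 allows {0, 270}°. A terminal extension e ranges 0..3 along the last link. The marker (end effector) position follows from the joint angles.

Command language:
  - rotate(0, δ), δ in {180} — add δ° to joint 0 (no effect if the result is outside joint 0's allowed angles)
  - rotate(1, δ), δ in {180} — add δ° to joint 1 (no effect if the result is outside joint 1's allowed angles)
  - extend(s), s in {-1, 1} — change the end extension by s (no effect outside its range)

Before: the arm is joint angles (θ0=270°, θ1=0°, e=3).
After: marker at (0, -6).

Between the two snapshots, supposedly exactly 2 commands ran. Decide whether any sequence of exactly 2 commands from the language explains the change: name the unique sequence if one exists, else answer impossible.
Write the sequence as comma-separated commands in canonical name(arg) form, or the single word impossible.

extend(-1), extend(-1)

t0: joint angles (θ0=270°, θ1=0°, e=3)
step 1 (extend(-1)): joint angles (θ0=270°, θ1=0°, e=2)
step 2 (extend(-1)): joint angles (θ0=270°, θ1=0°, e=1)
no rival 2-sequence matches.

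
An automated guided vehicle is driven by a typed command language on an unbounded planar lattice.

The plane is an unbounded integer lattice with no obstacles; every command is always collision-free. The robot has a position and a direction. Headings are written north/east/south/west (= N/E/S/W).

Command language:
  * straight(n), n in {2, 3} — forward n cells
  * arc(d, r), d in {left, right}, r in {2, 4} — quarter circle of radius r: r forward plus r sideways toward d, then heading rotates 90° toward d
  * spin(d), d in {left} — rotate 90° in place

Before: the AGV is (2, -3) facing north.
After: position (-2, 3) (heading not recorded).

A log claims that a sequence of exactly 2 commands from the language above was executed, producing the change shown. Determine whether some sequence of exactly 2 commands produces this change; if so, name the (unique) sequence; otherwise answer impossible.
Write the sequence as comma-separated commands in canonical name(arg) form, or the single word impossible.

straight(2), arc(left, 4)

key: order matters: swapping straight(2) and arc(left, 4) lands elsewhere
begin: (2, -3) facing north
1. straight(2) → (2, -1) facing north
2. arc(left, 4) → (-2, 3) facing west
uniquely the one of 49 2-step routes that fits.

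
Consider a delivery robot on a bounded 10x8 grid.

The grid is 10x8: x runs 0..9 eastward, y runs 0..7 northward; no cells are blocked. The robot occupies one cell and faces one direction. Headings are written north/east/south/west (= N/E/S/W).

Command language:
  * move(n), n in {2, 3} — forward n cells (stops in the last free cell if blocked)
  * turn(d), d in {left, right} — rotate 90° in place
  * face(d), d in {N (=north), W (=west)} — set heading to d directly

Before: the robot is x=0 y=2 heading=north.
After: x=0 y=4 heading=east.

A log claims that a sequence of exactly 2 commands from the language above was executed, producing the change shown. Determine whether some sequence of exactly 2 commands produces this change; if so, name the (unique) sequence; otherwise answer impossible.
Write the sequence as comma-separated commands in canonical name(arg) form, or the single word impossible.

key: position moved to (0,4) AND the heading swung to E — translation plus rotation needed
start: x=0 y=2 heading=north
step 1 (move(2)): x=0 y=4 heading=north
step 2 (turn(right)): x=0 y=4 heading=east
uniquely the one of 36 2-step routes that fits.

move(2), turn(right)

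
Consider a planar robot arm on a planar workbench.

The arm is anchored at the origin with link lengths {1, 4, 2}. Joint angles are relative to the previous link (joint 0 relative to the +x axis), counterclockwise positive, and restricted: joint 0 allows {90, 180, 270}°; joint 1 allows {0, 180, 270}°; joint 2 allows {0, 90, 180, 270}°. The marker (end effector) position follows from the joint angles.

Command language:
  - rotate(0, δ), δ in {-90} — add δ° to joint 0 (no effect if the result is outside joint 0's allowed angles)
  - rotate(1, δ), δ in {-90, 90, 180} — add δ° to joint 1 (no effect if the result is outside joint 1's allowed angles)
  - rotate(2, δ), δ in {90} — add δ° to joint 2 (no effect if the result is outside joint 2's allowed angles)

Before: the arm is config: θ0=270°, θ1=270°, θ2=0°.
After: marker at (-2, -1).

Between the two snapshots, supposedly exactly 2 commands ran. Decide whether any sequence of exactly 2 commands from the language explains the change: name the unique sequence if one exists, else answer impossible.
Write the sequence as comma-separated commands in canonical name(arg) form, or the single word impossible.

start: config: θ0=270°, θ1=270°, θ2=0°
1. rotate(2, 90) → config: θ0=270°, θ1=270°, θ2=90°
2. rotate(2, 90) → config: θ0=270°, θ1=270°, θ2=180°
all 25 alternatives checked — unique.

rotate(2, 90), rotate(2, 90)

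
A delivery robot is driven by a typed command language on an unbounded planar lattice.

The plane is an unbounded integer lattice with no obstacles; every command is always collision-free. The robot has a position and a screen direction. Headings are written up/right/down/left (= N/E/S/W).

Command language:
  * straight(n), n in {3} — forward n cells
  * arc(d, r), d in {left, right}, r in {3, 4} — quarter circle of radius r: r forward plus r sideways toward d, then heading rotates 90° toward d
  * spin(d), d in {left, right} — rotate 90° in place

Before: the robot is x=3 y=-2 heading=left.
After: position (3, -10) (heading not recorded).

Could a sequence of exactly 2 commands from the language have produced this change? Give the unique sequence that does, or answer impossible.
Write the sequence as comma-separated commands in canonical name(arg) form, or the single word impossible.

arc(left, 4), arc(left, 4)

begin: x=3 y=-2 heading=left
step 1 (arc(left, 4)): x=-1 y=-6 heading=down
step 2 (arc(left, 4)): x=3 y=-10 heading=right
no other 2-command option fits: unique.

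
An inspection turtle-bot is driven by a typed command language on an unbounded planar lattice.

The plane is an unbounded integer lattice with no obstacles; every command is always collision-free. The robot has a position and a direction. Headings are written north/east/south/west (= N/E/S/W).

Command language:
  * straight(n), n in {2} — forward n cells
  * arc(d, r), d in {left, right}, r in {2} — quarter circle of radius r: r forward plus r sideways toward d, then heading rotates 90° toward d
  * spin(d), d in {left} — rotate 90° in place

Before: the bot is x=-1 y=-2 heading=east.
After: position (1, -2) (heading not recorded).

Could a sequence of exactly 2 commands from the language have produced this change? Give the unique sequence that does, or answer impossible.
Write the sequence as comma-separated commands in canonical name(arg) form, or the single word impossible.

key: order matters: swapping straight(2) and spin(left) lands elsewhere
start: x=-1 y=-2 heading=east
t=1 straight(2) ⇒ x=1 y=-2 heading=east
t=2 spin(left) ⇒ x=1 y=-2 heading=north
uniquely the one of 16 2-step routes that fits.

straight(2), spin(left)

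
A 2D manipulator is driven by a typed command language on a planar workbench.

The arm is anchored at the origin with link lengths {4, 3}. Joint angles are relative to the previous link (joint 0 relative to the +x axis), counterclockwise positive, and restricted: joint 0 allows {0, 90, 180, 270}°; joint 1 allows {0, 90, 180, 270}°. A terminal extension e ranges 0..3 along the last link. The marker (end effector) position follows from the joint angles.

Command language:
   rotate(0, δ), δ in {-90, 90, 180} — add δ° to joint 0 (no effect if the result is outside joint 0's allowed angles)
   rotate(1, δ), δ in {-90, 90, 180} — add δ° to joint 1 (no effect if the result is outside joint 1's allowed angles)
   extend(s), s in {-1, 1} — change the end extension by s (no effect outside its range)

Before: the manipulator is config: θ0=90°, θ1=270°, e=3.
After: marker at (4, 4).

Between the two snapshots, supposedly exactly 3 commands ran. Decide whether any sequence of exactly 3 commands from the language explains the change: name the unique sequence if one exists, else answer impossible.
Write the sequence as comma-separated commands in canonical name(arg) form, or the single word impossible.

key: order matters: swapping extend(1) and extend(-1) lands elsewhere
start: config: θ0=90°, θ1=270°, e=3
[1] after extend(1): config: θ0=90°, θ1=270°, e=3
[2] after extend(-1): config: θ0=90°, θ1=270°, e=2
[3] after extend(-1): config: θ0=90°, θ1=270°, e=1
no rival 3-sequence matches.

extend(1), extend(-1), extend(-1)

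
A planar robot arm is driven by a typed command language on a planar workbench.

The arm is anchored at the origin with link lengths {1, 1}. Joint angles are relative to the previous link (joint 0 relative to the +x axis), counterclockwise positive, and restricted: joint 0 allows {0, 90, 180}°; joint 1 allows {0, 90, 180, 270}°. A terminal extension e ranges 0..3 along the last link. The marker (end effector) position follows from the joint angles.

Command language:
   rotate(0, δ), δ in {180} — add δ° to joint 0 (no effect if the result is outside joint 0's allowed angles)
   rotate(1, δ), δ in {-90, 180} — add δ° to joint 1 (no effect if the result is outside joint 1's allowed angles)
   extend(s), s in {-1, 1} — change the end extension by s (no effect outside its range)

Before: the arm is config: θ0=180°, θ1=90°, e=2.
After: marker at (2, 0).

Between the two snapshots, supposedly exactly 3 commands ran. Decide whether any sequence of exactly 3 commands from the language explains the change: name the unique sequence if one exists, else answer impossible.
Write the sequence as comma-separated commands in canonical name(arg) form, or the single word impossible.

rotate(1, -90), rotate(1, -90), rotate(1, -90)

start: config: θ0=180°, θ1=90°, e=2
step 1 (rotate(1, -90)): config: θ0=180°, θ1=0°, e=2
step 2 (rotate(1, -90)): config: θ0=180°, θ1=270°, e=2
step 3 (rotate(1, -90)): config: θ0=180°, θ1=180°, e=2
all 125 alternatives checked — unique.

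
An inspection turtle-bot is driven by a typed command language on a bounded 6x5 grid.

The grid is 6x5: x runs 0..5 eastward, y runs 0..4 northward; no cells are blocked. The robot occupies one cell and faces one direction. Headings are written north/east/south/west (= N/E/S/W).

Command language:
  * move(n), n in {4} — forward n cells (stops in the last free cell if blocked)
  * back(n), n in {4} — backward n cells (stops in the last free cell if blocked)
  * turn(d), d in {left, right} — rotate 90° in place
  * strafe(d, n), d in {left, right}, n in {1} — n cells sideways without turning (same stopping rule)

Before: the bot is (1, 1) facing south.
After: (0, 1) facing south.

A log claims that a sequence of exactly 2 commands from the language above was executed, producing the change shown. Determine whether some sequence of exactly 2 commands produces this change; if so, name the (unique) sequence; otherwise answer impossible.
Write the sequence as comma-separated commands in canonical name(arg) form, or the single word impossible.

key: the second strafe(right, 1) runs into the grid edge before its full distance
initial: (1, 1) facing south
1. strafe(right, 1) → (0, 1) facing south
2. strafe(right, 1) → (0, 1) facing south
no other 2-command option fits: unique.

strafe(right, 1), strafe(right, 1)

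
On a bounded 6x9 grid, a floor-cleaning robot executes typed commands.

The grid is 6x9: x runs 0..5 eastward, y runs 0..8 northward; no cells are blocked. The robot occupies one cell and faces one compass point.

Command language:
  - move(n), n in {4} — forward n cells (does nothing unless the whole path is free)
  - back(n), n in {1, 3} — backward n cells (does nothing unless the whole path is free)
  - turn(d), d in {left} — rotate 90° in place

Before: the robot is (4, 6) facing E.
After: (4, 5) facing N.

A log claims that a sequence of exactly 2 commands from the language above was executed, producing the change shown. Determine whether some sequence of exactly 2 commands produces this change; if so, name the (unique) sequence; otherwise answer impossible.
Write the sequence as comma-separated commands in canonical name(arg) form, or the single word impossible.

turn(left), back(1)

key: running back(1) before turn(left) would end elsewhere — order is forced
from: (4, 6) facing E
1. turn(left) → (4, 6) facing N
2. back(1) → (4, 5) facing N
all 16 alternatives checked — unique.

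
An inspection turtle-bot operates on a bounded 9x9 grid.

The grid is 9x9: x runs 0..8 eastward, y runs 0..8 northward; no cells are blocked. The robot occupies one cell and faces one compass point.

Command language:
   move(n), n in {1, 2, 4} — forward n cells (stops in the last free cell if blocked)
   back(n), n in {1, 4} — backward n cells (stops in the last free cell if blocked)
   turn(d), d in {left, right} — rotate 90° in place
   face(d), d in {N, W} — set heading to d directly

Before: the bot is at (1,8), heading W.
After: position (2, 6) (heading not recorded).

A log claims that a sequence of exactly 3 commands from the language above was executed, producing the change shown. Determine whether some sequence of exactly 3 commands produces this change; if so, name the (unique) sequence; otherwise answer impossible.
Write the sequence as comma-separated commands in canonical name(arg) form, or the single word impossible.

back(1), turn(left), move(2)

key: running move(2) before back(1) would end elsewhere — order is forced
from: at (1,8), heading W
step 1 (back(1)): at (2,8), heading W
step 2 (turn(left)): at (2,8), heading S
step 3 (move(2)): at (2,6), heading S
no rival 3-sequence matches.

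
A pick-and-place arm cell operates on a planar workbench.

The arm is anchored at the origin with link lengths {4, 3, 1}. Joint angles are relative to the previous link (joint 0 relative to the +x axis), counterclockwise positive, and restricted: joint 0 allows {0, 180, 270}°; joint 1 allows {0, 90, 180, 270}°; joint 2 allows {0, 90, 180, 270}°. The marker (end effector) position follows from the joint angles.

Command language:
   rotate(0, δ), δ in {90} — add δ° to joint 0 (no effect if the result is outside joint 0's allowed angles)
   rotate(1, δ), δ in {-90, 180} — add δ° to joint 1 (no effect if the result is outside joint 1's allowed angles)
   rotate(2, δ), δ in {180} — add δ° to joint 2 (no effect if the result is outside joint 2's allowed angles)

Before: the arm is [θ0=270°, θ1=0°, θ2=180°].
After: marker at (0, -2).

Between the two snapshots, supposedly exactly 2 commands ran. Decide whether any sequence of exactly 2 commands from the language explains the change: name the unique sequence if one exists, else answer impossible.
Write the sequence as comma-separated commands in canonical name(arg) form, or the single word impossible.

rotate(1, -90), rotate(1, -90)

start: [θ0=270°, θ1=0°, θ2=180°]
1. rotate(1, -90) → [θ0=270°, θ1=270°, θ2=180°]
2. rotate(1, -90) → [θ0=270°, θ1=180°, θ2=180°]
no rival 2-sequence matches.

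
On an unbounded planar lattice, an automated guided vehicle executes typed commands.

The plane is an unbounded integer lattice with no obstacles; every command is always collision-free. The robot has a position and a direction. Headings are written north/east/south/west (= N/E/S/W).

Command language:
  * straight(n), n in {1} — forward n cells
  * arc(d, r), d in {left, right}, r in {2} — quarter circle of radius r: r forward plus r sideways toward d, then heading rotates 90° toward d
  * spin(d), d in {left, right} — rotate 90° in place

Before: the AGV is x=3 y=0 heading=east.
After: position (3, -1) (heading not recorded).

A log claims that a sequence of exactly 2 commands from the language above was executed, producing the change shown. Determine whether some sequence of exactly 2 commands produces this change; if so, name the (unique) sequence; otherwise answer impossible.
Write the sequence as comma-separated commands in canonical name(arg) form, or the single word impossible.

spin(right), straight(1)

key: order matters: swapping spin(right) and straight(1) lands elsewhere
from: x=3 y=0 heading=east
[1] after spin(right): x=3 y=0 heading=south
[2] after straight(1): x=3 y=-1 heading=south
no rival 2-sequence matches.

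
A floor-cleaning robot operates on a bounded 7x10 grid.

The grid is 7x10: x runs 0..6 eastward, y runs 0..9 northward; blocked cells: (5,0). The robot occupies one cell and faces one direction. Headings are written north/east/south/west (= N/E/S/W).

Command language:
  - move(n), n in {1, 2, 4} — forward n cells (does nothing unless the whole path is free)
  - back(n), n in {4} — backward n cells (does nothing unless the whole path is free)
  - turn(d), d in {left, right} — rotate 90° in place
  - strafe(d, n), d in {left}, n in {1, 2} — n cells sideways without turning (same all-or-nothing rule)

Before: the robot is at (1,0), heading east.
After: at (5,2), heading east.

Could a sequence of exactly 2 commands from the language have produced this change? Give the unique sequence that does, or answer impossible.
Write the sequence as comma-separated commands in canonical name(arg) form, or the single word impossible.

key: heading stays E — no command in the sequence turns
initial: at (1,0), heading east
1. strafe(left, 2) → at (1,2), heading east
2. move(4) → at (5,2), heading east
uniquely the one of 64 2-step routes that fits.

strafe(left, 2), move(4)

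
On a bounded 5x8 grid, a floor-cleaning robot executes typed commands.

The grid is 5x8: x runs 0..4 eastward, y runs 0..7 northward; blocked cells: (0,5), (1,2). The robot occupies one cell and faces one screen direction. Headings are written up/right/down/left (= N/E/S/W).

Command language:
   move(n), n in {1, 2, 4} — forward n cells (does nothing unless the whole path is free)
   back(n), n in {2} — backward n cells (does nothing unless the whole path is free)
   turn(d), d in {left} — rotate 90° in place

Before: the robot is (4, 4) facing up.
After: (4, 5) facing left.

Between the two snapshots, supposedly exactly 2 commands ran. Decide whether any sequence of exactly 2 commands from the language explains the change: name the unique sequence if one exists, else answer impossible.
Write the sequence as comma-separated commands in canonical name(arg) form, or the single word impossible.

key: position moved to (4,5) AND the heading swung to W — translation plus rotation needed
start: (4, 4) facing up
1. move(1) → (4, 5) facing up
2. turn(left) → (4, 5) facing left
no other 2-command option fits: unique.

move(1), turn(left)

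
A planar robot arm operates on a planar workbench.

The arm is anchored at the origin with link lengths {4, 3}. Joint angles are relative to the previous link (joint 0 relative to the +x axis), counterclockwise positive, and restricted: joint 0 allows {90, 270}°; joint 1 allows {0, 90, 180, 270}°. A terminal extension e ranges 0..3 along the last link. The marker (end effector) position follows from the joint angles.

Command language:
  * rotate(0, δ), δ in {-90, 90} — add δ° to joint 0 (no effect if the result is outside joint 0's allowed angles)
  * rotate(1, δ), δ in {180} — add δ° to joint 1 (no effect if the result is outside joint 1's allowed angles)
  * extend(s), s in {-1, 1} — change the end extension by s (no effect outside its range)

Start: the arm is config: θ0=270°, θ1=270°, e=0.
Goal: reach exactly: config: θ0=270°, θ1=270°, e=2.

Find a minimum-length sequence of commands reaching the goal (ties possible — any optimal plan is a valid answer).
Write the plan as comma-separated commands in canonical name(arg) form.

extend(1), extend(1)

from: config: θ0=270°, θ1=270°, e=0
[1] after extend(1): config: θ0=270°, θ1=270°, e=1
[2] after extend(1): config: θ0=270°, θ1=270°, e=2
minimal: 2 command(s), checked below 2.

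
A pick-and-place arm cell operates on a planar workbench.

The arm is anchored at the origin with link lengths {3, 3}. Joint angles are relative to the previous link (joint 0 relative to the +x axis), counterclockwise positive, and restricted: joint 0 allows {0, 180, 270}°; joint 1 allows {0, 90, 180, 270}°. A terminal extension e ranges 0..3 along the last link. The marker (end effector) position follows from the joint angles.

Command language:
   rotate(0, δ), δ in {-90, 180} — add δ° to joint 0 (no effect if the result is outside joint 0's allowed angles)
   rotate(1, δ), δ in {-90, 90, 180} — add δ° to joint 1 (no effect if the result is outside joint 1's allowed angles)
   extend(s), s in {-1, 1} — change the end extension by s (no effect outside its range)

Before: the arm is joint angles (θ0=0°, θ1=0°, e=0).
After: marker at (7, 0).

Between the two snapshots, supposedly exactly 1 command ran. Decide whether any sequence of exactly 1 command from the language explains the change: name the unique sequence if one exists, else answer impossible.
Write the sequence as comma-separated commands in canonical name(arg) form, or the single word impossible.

extend(1)

begin: joint angles (θ0=0°, θ1=0°, e=0)
1. extend(1) → joint angles (θ0=0°, θ1=0°, e=1)
no other 1-command option fits: unique.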